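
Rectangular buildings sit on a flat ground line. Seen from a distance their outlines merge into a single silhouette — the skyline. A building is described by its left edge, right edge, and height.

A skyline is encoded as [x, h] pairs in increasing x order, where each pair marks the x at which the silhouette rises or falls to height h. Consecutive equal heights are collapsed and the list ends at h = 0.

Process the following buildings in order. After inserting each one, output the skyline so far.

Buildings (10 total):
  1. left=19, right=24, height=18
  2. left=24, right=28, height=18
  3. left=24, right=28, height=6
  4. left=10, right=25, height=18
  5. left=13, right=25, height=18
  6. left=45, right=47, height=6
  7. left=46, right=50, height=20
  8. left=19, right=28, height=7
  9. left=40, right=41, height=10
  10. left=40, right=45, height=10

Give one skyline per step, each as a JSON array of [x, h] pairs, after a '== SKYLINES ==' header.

== SKYLINES ==
[[19,18],[24,0]]
[[19,18],[28,0]]
[[19,18],[28,0]]
[[10,18],[28,0]]
[[10,18],[28,0]]
[[10,18],[28,0],[45,6],[47,0]]
[[10,18],[28,0],[45,6],[46,20],[50,0]]
[[10,18],[28,0],[45,6],[46,20],[50,0]]
[[10,18],[28,0],[40,10],[41,0],[45,6],[46,20],[50,0]]
[[10,18],[28,0],[40,10],[45,6],[46,20],[50,0]]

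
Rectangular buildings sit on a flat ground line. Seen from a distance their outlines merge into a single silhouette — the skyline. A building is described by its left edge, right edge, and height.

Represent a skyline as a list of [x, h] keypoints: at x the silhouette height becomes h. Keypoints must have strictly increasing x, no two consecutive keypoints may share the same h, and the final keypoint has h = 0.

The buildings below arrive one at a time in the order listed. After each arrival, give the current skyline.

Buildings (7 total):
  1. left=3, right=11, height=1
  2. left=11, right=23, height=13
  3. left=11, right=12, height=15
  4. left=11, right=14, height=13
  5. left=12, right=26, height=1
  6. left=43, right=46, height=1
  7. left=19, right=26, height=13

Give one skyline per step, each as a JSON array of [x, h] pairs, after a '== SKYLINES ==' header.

== SKYLINES ==
[[3,1],[11,0]]
[[3,1],[11,13],[23,0]]
[[3,1],[11,15],[12,13],[23,0]]
[[3,1],[11,15],[12,13],[23,0]]
[[3,1],[11,15],[12,13],[23,1],[26,0]]
[[3,1],[11,15],[12,13],[23,1],[26,0],[43,1],[46,0]]
[[3,1],[11,15],[12,13],[26,0],[43,1],[46,0]]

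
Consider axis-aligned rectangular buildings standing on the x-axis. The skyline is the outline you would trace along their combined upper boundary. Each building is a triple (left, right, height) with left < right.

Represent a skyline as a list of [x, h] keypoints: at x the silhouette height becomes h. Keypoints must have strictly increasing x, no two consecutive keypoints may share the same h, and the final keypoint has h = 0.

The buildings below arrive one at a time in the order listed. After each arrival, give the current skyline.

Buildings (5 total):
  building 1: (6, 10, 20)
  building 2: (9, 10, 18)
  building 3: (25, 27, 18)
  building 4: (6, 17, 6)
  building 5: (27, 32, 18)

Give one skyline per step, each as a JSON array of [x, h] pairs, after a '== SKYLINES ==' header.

== SKYLINES ==
[[6,20],[10,0]]
[[6,20],[10,0]]
[[6,20],[10,0],[25,18],[27,0]]
[[6,20],[10,6],[17,0],[25,18],[27,0]]
[[6,20],[10,6],[17,0],[25,18],[32,0]]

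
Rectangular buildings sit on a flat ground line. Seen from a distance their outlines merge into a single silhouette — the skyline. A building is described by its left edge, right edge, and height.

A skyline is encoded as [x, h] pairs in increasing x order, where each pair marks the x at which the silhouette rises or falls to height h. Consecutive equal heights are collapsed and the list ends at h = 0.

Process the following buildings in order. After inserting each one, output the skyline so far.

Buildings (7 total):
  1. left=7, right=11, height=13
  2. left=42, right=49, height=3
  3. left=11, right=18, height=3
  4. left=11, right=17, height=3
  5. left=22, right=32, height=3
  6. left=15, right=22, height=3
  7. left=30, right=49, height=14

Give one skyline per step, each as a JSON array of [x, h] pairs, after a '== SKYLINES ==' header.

== SKYLINES ==
[[7,13],[11,0]]
[[7,13],[11,0],[42,3],[49,0]]
[[7,13],[11,3],[18,0],[42,3],[49,0]]
[[7,13],[11,3],[18,0],[42,3],[49,0]]
[[7,13],[11,3],[18,0],[22,3],[32,0],[42,3],[49,0]]
[[7,13],[11,3],[32,0],[42,3],[49,0]]
[[7,13],[11,3],[30,14],[49,0]]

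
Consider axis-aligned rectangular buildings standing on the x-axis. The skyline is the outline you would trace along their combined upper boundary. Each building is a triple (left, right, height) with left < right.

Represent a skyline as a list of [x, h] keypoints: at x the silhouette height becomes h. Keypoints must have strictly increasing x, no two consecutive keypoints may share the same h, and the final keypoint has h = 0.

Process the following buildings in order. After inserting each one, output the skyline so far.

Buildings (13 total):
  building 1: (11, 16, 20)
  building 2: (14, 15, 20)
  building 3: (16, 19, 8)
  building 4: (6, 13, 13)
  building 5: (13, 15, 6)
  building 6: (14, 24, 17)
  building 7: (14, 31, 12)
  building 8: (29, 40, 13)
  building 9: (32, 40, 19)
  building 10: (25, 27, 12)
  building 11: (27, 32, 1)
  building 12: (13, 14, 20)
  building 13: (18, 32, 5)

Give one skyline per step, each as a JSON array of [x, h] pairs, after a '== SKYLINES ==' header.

== SKYLINES ==
[[11,20],[16,0]]
[[11,20],[16,0]]
[[11,20],[16,8],[19,0]]
[[6,13],[11,20],[16,8],[19,0]]
[[6,13],[11,20],[16,8],[19,0]]
[[6,13],[11,20],[16,17],[24,0]]
[[6,13],[11,20],[16,17],[24,12],[31,0]]
[[6,13],[11,20],[16,17],[24,12],[29,13],[40,0]]
[[6,13],[11,20],[16,17],[24,12],[29,13],[32,19],[40,0]]
[[6,13],[11,20],[16,17],[24,12],[29,13],[32,19],[40,0]]
[[6,13],[11,20],[16,17],[24,12],[29,13],[32,19],[40,0]]
[[6,13],[11,20],[16,17],[24,12],[29,13],[32,19],[40,0]]
[[6,13],[11,20],[16,17],[24,12],[29,13],[32,19],[40,0]]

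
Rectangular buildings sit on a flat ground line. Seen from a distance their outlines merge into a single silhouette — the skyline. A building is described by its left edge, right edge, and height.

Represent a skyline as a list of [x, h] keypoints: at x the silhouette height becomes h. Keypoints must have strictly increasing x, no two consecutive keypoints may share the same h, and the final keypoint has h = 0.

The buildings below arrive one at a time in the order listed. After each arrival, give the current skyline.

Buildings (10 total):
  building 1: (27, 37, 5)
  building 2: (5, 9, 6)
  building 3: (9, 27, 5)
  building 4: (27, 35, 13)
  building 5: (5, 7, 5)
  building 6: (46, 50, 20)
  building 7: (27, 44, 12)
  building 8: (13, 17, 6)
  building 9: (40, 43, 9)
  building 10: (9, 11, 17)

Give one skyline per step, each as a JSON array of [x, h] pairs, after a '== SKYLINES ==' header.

== SKYLINES ==
[[27,5],[37,0]]
[[5,6],[9,0],[27,5],[37,0]]
[[5,6],[9,5],[37,0]]
[[5,6],[9,5],[27,13],[35,5],[37,0]]
[[5,6],[9,5],[27,13],[35,5],[37,0]]
[[5,6],[9,5],[27,13],[35,5],[37,0],[46,20],[50,0]]
[[5,6],[9,5],[27,13],[35,12],[44,0],[46,20],[50,0]]
[[5,6],[9,5],[13,6],[17,5],[27,13],[35,12],[44,0],[46,20],[50,0]]
[[5,6],[9,5],[13,6],[17,5],[27,13],[35,12],[44,0],[46,20],[50,0]]
[[5,6],[9,17],[11,5],[13,6],[17,5],[27,13],[35,12],[44,0],[46,20],[50,0]]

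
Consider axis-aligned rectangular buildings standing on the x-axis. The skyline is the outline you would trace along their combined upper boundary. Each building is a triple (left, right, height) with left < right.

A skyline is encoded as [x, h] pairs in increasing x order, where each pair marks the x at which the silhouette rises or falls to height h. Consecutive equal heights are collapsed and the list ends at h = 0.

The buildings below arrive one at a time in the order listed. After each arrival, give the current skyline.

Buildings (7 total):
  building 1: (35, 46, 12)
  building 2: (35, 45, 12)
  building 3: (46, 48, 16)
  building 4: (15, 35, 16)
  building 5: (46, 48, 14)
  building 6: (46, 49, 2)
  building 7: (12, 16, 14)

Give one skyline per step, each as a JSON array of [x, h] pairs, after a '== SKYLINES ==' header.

== SKYLINES ==
[[35,12],[46,0]]
[[35,12],[46,0]]
[[35,12],[46,16],[48,0]]
[[15,16],[35,12],[46,16],[48,0]]
[[15,16],[35,12],[46,16],[48,0]]
[[15,16],[35,12],[46,16],[48,2],[49,0]]
[[12,14],[15,16],[35,12],[46,16],[48,2],[49,0]]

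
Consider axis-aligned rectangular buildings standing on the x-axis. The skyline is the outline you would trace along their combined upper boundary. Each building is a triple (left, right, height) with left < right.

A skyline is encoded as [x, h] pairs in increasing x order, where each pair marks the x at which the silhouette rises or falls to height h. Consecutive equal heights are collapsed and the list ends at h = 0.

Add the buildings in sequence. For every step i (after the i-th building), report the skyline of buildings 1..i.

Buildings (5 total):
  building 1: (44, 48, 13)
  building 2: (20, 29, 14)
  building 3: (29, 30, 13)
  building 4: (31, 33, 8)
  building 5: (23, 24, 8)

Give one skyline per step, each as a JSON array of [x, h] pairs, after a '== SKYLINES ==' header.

== SKYLINES ==
[[44,13],[48,0]]
[[20,14],[29,0],[44,13],[48,0]]
[[20,14],[29,13],[30,0],[44,13],[48,0]]
[[20,14],[29,13],[30,0],[31,8],[33,0],[44,13],[48,0]]
[[20,14],[29,13],[30,0],[31,8],[33,0],[44,13],[48,0]]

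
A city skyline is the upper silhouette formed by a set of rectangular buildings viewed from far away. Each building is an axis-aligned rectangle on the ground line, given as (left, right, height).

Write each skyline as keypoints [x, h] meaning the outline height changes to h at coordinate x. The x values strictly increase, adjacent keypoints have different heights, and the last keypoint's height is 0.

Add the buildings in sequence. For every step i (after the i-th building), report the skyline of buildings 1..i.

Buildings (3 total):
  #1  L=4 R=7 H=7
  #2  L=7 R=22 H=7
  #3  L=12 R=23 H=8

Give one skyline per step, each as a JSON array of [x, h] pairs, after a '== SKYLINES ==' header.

== SKYLINES ==
[[4,7],[7,0]]
[[4,7],[22,0]]
[[4,7],[12,8],[23,0]]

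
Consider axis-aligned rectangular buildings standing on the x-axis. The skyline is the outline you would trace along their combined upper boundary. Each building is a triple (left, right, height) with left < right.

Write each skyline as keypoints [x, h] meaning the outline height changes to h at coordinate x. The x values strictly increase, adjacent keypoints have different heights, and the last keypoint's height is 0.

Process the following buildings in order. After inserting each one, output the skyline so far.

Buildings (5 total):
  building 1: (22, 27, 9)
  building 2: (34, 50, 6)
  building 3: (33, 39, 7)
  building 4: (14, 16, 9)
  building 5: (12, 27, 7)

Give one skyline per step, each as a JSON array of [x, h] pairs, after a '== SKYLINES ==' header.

== SKYLINES ==
[[22,9],[27,0]]
[[22,9],[27,0],[34,6],[50,0]]
[[22,9],[27,0],[33,7],[39,6],[50,0]]
[[14,9],[16,0],[22,9],[27,0],[33,7],[39,6],[50,0]]
[[12,7],[14,9],[16,7],[22,9],[27,0],[33,7],[39,6],[50,0]]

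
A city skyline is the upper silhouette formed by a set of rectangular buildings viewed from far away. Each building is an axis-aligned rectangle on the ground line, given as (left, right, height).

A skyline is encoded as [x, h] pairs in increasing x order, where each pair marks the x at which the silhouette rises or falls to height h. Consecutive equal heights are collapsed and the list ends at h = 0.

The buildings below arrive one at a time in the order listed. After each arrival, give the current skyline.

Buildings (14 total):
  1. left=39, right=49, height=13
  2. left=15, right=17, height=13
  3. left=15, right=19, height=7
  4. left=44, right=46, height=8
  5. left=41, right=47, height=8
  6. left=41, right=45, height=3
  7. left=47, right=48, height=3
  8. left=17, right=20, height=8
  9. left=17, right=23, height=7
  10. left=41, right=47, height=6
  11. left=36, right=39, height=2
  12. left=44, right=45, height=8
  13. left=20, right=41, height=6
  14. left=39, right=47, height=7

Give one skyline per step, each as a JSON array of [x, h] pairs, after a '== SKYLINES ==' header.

== SKYLINES ==
[[39,13],[49,0]]
[[15,13],[17,0],[39,13],[49,0]]
[[15,13],[17,7],[19,0],[39,13],[49,0]]
[[15,13],[17,7],[19,0],[39,13],[49,0]]
[[15,13],[17,7],[19,0],[39,13],[49,0]]
[[15,13],[17,7],[19,0],[39,13],[49,0]]
[[15,13],[17,7],[19,0],[39,13],[49,0]]
[[15,13],[17,8],[20,0],[39,13],[49,0]]
[[15,13],[17,8],[20,7],[23,0],[39,13],[49,0]]
[[15,13],[17,8],[20,7],[23,0],[39,13],[49,0]]
[[15,13],[17,8],[20,7],[23,0],[36,2],[39,13],[49,0]]
[[15,13],[17,8],[20,7],[23,0],[36,2],[39,13],[49,0]]
[[15,13],[17,8],[20,7],[23,6],[39,13],[49,0]]
[[15,13],[17,8],[20,7],[23,6],[39,13],[49,0]]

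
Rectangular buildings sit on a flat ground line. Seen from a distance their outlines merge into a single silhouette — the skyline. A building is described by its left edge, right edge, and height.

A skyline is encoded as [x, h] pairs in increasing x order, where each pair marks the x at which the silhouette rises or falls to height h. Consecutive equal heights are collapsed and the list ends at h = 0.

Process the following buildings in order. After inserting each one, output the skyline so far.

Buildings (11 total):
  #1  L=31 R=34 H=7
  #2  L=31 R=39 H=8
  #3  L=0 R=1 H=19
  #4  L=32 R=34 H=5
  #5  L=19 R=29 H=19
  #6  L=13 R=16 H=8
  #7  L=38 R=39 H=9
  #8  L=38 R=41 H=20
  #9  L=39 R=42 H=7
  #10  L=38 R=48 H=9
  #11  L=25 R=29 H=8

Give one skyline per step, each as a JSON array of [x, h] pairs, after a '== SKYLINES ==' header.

== SKYLINES ==
[[31,7],[34,0]]
[[31,8],[39,0]]
[[0,19],[1,0],[31,8],[39,0]]
[[0,19],[1,0],[31,8],[39,0]]
[[0,19],[1,0],[19,19],[29,0],[31,8],[39,0]]
[[0,19],[1,0],[13,8],[16,0],[19,19],[29,0],[31,8],[39,0]]
[[0,19],[1,0],[13,8],[16,0],[19,19],[29,0],[31,8],[38,9],[39,0]]
[[0,19],[1,0],[13,8],[16,0],[19,19],[29,0],[31,8],[38,20],[41,0]]
[[0,19],[1,0],[13,8],[16,0],[19,19],[29,0],[31,8],[38,20],[41,7],[42,0]]
[[0,19],[1,0],[13,8],[16,0],[19,19],[29,0],[31,8],[38,20],[41,9],[48,0]]
[[0,19],[1,0],[13,8],[16,0],[19,19],[29,0],[31,8],[38,20],[41,9],[48,0]]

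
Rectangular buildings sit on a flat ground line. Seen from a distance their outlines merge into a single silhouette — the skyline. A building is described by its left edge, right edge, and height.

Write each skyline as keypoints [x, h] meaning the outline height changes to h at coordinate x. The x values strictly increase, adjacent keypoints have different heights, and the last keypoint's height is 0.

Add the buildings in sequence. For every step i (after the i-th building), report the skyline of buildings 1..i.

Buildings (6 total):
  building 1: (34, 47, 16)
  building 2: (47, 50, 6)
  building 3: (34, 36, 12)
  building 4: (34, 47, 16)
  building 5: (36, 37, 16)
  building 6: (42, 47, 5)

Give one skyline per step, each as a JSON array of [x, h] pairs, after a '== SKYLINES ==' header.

== SKYLINES ==
[[34,16],[47,0]]
[[34,16],[47,6],[50,0]]
[[34,16],[47,6],[50,0]]
[[34,16],[47,6],[50,0]]
[[34,16],[47,6],[50,0]]
[[34,16],[47,6],[50,0]]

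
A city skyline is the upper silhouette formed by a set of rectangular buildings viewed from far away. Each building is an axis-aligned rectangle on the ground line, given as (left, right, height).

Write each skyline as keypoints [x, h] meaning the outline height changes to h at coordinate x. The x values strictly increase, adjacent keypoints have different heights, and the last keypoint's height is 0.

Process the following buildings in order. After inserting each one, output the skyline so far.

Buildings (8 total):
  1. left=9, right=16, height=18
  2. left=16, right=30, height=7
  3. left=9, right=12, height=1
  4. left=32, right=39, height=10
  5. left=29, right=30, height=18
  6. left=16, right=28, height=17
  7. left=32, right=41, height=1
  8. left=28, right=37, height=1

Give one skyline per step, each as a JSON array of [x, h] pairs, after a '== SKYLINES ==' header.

== SKYLINES ==
[[9,18],[16,0]]
[[9,18],[16,7],[30,0]]
[[9,18],[16,7],[30,0]]
[[9,18],[16,7],[30,0],[32,10],[39,0]]
[[9,18],[16,7],[29,18],[30,0],[32,10],[39,0]]
[[9,18],[16,17],[28,7],[29,18],[30,0],[32,10],[39,0]]
[[9,18],[16,17],[28,7],[29,18],[30,0],[32,10],[39,1],[41,0]]
[[9,18],[16,17],[28,7],[29,18],[30,1],[32,10],[39,1],[41,0]]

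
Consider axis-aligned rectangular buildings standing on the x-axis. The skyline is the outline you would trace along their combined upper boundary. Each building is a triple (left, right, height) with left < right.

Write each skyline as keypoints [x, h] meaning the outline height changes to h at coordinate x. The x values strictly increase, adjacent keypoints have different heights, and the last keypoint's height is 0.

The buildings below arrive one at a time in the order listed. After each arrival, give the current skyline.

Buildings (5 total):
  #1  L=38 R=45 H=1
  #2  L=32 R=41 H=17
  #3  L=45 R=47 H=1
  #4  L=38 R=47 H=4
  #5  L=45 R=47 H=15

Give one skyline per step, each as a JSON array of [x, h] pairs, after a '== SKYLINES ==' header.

== SKYLINES ==
[[38,1],[45,0]]
[[32,17],[41,1],[45,0]]
[[32,17],[41,1],[47,0]]
[[32,17],[41,4],[47,0]]
[[32,17],[41,4],[45,15],[47,0]]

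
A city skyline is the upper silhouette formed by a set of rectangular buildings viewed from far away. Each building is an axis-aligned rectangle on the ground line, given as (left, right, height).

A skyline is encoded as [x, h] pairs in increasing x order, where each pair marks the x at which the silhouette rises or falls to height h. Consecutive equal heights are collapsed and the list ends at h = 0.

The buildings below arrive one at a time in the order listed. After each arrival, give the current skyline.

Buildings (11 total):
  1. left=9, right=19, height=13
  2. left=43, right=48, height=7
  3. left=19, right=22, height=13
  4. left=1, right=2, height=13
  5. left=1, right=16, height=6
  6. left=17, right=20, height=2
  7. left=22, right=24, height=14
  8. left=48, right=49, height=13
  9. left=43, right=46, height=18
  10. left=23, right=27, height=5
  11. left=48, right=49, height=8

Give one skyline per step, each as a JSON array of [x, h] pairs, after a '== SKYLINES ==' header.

== SKYLINES ==
[[9,13],[19,0]]
[[9,13],[19,0],[43,7],[48,0]]
[[9,13],[22,0],[43,7],[48,0]]
[[1,13],[2,0],[9,13],[22,0],[43,7],[48,0]]
[[1,13],[2,6],[9,13],[22,0],[43,7],[48,0]]
[[1,13],[2,6],[9,13],[22,0],[43,7],[48,0]]
[[1,13],[2,6],[9,13],[22,14],[24,0],[43,7],[48,0]]
[[1,13],[2,6],[9,13],[22,14],[24,0],[43,7],[48,13],[49,0]]
[[1,13],[2,6],[9,13],[22,14],[24,0],[43,18],[46,7],[48,13],[49,0]]
[[1,13],[2,6],[9,13],[22,14],[24,5],[27,0],[43,18],[46,7],[48,13],[49,0]]
[[1,13],[2,6],[9,13],[22,14],[24,5],[27,0],[43,18],[46,7],[48,13],[49,0]]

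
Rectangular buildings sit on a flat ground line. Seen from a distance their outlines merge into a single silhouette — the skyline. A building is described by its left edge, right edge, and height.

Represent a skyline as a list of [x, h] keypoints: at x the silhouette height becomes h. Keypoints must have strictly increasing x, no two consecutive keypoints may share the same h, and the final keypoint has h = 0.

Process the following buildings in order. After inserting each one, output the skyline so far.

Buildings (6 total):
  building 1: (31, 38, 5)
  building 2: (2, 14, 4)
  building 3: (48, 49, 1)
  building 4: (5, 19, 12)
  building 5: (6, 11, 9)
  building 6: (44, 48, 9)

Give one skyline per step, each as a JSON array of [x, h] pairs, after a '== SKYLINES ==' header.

== SKYLINES ==
[[31,5],[38,0]]
[[2,4],[14,0],[31,5],[38,0]]
[[2,4],[14,0],[31,5],[38,0],[48,1],[49,0]]
[[2,4],[5,12],[19,0],[31,5],[38,0],[48,1],[49,0]]
[[2,4],[5,12],[19,0],[31,5],[38,0],[48,1],[49,0]]
[[2,4],[5,12],[19,0],[31,5],[38,0],[44,9],[48,1],[49,0]]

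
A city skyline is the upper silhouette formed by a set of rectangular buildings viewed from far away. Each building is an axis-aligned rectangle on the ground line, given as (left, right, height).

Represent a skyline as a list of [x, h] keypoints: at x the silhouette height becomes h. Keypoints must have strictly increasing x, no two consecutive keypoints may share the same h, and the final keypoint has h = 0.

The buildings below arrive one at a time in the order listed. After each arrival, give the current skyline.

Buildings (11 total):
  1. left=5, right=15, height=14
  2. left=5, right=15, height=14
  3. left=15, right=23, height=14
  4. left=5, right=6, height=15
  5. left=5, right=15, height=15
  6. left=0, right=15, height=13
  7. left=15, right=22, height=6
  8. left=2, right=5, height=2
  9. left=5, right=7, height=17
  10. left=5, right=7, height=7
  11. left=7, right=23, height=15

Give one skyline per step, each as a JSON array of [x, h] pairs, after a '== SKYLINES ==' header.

== SKYLINES ==
[[5,14],[15,0]]
[[5,14],[15,0]]
[[5,14],[23,0]]
[[5,15],[6,14],[23,0]]
[[5,15],[15,14],[23,0]]
[[0,13],[5,15],[15,14],[23,0]]
[[0,13],[5,15],[15,14],[23,0]]
[[0,13],[5,15],[15,14],[23,0]]
[[0,13],[5,17],[7,15],[15,14],[23,0]]
[[0,13],[5,17],[7,15],[15,14],[23,0]]
[[0,13],[5,17],[7,15],[23,0]]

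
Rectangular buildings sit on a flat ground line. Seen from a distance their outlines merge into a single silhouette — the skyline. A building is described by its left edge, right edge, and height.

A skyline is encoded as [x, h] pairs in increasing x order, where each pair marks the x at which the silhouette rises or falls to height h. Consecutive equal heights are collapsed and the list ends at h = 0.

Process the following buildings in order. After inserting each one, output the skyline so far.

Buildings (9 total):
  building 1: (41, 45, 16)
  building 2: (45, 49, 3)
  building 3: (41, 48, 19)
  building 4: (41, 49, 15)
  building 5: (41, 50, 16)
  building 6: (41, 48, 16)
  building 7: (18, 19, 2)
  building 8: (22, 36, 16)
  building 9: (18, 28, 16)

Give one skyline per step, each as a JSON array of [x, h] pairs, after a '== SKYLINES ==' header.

== SKYLINES ==
[[41,16],[45,0]]
[[41,16],[45,3],[49,0]]
[[41,19],[48,3],[49,0]]
[[41,19],[48,15],[49,0]]
[[41,19],[48,16],[50,0]]
[[41,19],[48,16],[50,0]]
[[18,2],[19,0],[41,19],[48,16],[50,0]]
[[18,2],[19,0],[22,16],[36,0],[41,19],[48,16],[50,0]]
[[18,16],[36,0],[41,19],[48,16],[50,0]]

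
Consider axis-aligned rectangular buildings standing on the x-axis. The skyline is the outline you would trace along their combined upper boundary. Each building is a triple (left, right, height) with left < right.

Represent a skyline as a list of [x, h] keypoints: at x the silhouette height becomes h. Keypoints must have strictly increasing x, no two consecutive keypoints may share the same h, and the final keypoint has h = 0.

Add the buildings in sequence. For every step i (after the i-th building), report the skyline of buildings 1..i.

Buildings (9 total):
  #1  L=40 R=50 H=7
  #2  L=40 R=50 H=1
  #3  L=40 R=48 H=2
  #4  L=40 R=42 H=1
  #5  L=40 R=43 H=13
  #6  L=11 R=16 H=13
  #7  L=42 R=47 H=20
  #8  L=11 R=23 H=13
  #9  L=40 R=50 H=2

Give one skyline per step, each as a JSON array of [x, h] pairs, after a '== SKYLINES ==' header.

== SKYLINES ==
[[40,7],[50,0]]
[[40,7],[50,0]]
[[40,7],[50,0]]
[[40,7],[50,0]]
[[40,13],[43,7],[50,0]]
[[11,13],[16,0],[40,13],[43,7],[50,0]]
[[11,13],[16,0],[40,13],[42,20],[47,7],[50,0]]
[[11,13],[23,0],[40,13],[42,20],[47,7],[50,0]]
[[11,13],[23,0],[40,13],[42,20],[47,7],[50,0]]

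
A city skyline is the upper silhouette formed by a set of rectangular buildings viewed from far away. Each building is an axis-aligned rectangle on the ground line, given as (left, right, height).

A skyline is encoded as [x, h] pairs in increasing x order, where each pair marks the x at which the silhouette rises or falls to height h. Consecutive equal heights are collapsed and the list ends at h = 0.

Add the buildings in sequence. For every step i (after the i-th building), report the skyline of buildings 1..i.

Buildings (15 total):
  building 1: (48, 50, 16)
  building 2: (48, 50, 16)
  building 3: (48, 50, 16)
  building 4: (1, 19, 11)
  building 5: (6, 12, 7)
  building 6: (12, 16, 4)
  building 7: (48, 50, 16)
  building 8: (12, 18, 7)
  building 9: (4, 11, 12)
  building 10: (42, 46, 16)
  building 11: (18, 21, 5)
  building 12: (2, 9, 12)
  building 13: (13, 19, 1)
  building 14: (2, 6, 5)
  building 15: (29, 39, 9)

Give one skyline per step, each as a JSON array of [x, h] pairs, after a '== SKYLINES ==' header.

== SKYLINES ==
[[48,16],[50,0]]
[[48,16],[50,0]]
[[48,16],[50,0]]
[[1,11],[19,0],[48,16],[50,0]]
[[1,11],[19,0],[48,16],[50,0]]
[[1,11],[19,0],[48,16],[50,0]]
[[1,11],[19,0],[48,16],[50,0]]
[[1,11],[19,0],[48,16],[50,0]]
[[1,11],[4,12],[11,11],[19,0],[48,16],[50,0]]
[[1,11],[4,12],[11,11],[19,0],[42,16],[46,0],[48,16],[50,0]]
[[1,11],[4,12],[11,11],[19,5],[21,0],[42,16],[46,0],[48,16],[50,0]]
[[1,11],[2,12],[11,11],[19,5],[21,0],[42,16],[46,0],[48,16],[50,0]]
[[1,11],[2,12],[11,11],[19,5],[21,0],[42,16],[46,0],[48,16],[50,0]]
[[1,11],[2,12],[11,11],[19,5],[21,0],[42,16],[46,0],[48,16],[50,0]]
[[1,11],[2,12],[11,11],[19,5],[21,0],[29,9],[39,0],[42,16],[46,0],[48,16],[50,0]]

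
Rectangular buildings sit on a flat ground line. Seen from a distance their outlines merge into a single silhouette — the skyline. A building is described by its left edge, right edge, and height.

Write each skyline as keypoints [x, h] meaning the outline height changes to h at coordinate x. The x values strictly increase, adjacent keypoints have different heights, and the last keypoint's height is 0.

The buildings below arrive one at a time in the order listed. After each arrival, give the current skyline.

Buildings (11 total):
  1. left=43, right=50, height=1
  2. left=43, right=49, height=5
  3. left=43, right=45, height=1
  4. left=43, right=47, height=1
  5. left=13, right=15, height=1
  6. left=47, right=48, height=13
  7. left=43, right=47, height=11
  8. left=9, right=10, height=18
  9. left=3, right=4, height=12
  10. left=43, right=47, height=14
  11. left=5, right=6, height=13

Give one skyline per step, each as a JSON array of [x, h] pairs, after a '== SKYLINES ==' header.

== SKYLINES ==
[[43,1],[50,0]]
[[43,5],[49,1],[50,0]]
[[43,5],[49,1],[50,0]]
[[43,5],[49,1],[50,0]]
[[13,1],[15,0],[43,5],[49,1],[50,0]]
[[13,1],[15,0],[43,5],[47,13],[48,5],[49,1],[50,0]]
[[13,1],[15,0],[43,11],[47,13],[48,5],[49,1],[50,0]]
[[9,18],[10,0],[13,1],[15,0],[43,11],[47,13],[48,5],[49,1],[50,0]]
[[3,12],[4,0],[9,18],[10,0],[13,1],[15,0],[43,11],[47,13],[48,5],[49,1],[50,0]]
[[3,12],[4,0],[9,18],[10,0],[13,1],[15,0],[43,14],[47,13],[48,5],[49,1],[50,0]]
[[3,12],[4,0],[5,13],[6,0],[9,18],[10,0],[13,1],[15,0],[43,14],[47,13],[48,5],[49,1],[50,0]]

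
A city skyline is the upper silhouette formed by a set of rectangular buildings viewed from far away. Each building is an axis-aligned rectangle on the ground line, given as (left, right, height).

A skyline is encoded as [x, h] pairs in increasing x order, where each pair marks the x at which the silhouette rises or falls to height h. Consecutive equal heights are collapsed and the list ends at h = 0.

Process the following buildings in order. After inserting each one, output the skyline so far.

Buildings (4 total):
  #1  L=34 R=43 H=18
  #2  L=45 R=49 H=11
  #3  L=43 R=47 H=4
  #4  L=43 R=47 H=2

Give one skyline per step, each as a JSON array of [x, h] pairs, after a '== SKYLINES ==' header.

== SKYLINES ==
[[34,18],[43,0]]
[[34,18],[43,0],[45,11],[49,0]]
[[34,18],[43,4],[45,11],[49,0]]
[[34,18],[43,4],[45,11],[49,0]]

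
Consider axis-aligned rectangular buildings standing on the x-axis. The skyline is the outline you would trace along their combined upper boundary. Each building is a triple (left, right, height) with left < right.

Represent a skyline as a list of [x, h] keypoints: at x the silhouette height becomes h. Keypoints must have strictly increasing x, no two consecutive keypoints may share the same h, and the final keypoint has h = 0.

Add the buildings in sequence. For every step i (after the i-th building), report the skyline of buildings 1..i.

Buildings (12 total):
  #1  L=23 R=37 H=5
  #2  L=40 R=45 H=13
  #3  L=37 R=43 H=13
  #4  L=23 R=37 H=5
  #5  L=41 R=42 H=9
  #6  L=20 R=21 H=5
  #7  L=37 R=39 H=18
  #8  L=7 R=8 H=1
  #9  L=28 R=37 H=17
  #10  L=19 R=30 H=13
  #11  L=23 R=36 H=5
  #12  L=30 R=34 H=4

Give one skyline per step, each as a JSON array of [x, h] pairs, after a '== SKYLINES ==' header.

== SKYLINES ==
[[23,5],[37,0]]
[[23,5],[37,0],[40,13],[45,0]]
[[23,5],[37,13],[45,0]]
[[23,5],[37,13],[45,0]]
[[23,5],[37,13],[45,0]]
[[20,5],[21,0],[23,5],[37,13],[45,0]]
[[20,5],[21,0],[23,5],[37,18],[39,13],[45,0]]
[[7,1],[8,0],[20,5],[21,0],[23,5],[37,18],[39,13],[45,0]]
[[7,1],[8,0],[20,5],[21,0],[23,5],[28,17],[37,18],[39,13],[45,0]]
[[7,1],[8,0],[19,13],[28,17],[37,18],[39,13],[45,0]]
[[7,1],[8,0],[19,13],[28,17],[37,18],[39,13],[45,0]]
[[7,1],[8,0],[19,13],[28,17],[37,18],[39,13],[45,0]]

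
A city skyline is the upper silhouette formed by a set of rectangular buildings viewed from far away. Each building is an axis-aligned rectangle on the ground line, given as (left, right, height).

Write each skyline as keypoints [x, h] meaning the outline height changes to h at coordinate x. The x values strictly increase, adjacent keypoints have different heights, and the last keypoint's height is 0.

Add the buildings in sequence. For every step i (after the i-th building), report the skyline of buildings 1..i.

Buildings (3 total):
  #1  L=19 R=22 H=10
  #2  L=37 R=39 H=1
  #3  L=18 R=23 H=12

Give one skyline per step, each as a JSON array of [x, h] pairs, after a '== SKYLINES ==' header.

== SKYLINES ==
[[19,10],[22,0]]
[[19,10],[22,0],[37,1],[39,0]]
[[18,12],[23,0],[37,1],[39,0]]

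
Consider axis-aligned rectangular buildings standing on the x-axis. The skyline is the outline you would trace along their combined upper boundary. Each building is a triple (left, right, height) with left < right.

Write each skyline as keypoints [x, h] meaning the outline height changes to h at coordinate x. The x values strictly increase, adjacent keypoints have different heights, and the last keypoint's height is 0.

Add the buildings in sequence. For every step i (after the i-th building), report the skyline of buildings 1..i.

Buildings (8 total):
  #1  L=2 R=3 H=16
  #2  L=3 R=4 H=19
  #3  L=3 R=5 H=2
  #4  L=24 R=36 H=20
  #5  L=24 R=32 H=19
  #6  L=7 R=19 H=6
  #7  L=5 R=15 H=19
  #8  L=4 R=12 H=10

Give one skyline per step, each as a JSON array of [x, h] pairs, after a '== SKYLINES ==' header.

== SKYLINES ==
[[2,16],[3,0]]
[[2,16],[3,19],[4,0]]
[[2,16],[3,19],[4,2],[5,0]]
[[2,16],[3,19],[4,2],[5,0],[24,20],[36,0]]
[[2,16],[3,19],[4,2],[5,0],[24,20],[36,0]]
[[2,16],[3,19],[4,2],[5,0],[7,6],[19,0],[24,20],[36,0]]
[[2,16],[3,19],[4,2],[5,19],[15,6],[19,0],[24,20],[36,0]]
[[2,16],[3,19],[4,10],[5,19],[15,6],[19,0],[24,20],[36,0]]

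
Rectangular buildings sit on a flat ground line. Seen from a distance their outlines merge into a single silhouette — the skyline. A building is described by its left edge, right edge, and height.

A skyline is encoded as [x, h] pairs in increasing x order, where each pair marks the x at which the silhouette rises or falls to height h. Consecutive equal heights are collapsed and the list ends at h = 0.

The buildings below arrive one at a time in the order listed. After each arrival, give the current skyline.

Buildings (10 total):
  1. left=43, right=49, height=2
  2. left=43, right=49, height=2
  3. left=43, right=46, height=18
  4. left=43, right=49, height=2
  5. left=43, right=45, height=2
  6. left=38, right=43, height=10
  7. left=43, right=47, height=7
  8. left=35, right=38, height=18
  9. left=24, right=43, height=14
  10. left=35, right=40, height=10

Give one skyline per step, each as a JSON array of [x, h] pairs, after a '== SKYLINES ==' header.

== SKYLINES ==
[[43,2],[49,0]]
[[43,2],[49,0]]
[[43,18],[46,2],[49,0]]
[[43,18],[46,2],[49,0]]
[[43,18],[46,2],[49,0]]
[[38,10],[43,18],[46,2],[49,0]]
[[38,10],[43,18],[46,7],[47,2],[49,0]]
[[35,18],[38,10],[43,18],[46,7],[47,2],[49,0]]
[[24,14],[35,18],[38,14],[43,18],[46,7],[47,2],[49,0]]
[[24,14],[35,18],[38,14],[43,18],[46,7],[47,2],[49,0]]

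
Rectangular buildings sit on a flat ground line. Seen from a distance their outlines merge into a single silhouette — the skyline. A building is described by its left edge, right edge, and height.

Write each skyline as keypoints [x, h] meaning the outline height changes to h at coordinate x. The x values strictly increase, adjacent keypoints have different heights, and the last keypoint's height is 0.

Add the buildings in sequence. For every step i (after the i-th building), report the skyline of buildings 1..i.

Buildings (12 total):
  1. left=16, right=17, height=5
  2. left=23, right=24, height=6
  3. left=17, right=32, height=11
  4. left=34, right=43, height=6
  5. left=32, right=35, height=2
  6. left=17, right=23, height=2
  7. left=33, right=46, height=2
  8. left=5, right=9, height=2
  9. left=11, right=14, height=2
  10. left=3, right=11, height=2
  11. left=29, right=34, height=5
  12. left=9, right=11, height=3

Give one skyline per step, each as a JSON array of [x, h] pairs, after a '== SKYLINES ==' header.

== SKYLINES ==
[[16,5],[17,0]]
[[16,5],[17,0],[23,6],[24,0]]
[[16,5],[17,11],[32,0]]
[[16,5],[17,11],[32,0],[34,6],[43,0]]
[[16,5],[17,11],[32,2],[34,6],[43,0]]
[[16,5],[17,11],[32,2],[34,6],[43,0]]
[[16,5],[17,11],[32,2],[34,6],[43,2],[46,0]]
[[5,2],[9,0],[16,5],[17,11],[32,2],[34,6],[43,2],[46,0]]
[[5,2],[9,0],[11,2],[14,0],[16,5],[17,11],[32,2],[34,6],[43,2],[46,0]]
[[3,2],[14,0],[16,5],[17,11],[32,2],[34,6],[43,2],[46,0]]
[[3,2],[14,0],[16,5],[17,11],[32,5],[34,6],[43,2],[46,0]]
[[3,2],[9,3],[11,2],[14,0],[16,5],[17,11],[32,5],[34,6],[43,2],[46,0]]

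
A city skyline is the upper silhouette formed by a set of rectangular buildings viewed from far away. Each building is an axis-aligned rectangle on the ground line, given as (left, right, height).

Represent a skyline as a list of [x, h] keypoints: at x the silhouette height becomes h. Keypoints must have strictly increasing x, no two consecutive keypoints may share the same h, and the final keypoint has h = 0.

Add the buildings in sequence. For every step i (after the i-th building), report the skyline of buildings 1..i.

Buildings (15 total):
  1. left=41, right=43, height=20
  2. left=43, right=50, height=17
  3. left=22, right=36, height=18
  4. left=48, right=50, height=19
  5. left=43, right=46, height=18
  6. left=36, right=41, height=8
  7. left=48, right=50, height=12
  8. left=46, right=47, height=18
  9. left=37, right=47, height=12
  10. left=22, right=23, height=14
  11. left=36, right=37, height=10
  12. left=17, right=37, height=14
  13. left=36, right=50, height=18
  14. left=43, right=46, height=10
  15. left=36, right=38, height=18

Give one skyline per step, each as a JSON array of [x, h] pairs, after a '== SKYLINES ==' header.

== SKYLINES ==
[[41,20],[43,0]]
[[41,20],[43,17],[50,0]]
[[22,18],[36,0],[41,20],[43,17],[50,0]]
[[22,18],[36,0],[41,20],[43,17],[48,19],[50,0]]
[[22,18],[36,0],[41,20],[43,18],[46,17],[48,19],[50,0]]
[[22,18],[36,8],[41,20],[43,18],[46,17],[48,19],[50,0]]
[[22,18],[36,8],[41,20],[43,18],[46,17],[48,19],[50,0]]
[[22,18],[36,8],[41,20],[43,18],[47,17],[48,19],[50,0]]
[[22,18],[36,8],[37,12],[41,20],[43,18],[47,17],[48,19],[50,0]]
[[22,18],[36,8],[37,12],[41,20],[43,18],[47,17],[48,19],[50,0]]
[[22,18],[36,10],[37,12],[41,20],[43,18],[47,17],[48,19],[50,0]]
[[17,14],[22,18],[36,14],[37,12],[41,20],[43,18],[47,17],[48,19],[50,0]]
[[17,14],[22,18],[41,20],[43,18],[48,19],[50,0]]
[[17,14],[22,18],[41,20],[43,18],[48,19],[50,0]]
[[17,14],[22,18],[41,20],[43,18],[48,19],[50,0]]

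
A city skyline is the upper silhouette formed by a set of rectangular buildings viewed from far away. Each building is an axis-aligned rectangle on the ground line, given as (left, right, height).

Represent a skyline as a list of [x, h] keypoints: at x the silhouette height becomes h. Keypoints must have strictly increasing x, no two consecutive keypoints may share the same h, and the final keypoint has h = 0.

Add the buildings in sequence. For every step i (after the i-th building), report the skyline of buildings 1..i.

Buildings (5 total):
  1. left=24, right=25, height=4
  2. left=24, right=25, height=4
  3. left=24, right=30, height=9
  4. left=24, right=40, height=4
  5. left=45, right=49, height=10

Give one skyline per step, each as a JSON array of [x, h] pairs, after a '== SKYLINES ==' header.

== SKYLINES ==
[[24,4],[25,0]]
[[24,4],[25,0]]
[[24,9],[30,0]]
[[24,9],[30,4],[40,0]]
[[24,9],[30,4],[40,0],[45,10],[49,0]]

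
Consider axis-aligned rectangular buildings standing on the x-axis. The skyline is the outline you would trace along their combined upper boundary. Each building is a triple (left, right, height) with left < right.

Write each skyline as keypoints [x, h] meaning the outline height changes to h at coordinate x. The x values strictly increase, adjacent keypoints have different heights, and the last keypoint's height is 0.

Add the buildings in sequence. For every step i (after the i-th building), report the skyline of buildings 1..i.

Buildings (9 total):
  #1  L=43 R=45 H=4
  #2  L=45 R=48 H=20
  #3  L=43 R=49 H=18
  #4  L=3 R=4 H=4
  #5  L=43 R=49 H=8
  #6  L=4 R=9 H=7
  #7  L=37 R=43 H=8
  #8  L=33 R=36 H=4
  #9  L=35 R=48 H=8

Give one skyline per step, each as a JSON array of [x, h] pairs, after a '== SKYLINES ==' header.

== SKYLINES ==
[[43,4],[45,0]]
[[43,4],[45,20],[48,0]]
[[43,18],[45,20],[48,18],[49,0]]
[[3,4],[4,0],[43,18],[45,20],[48,18],[49,0]]
[[3,4],[4,0],[43,18],[45,20],[48,18],[49,0]]
[[3,4],[4,7],[9,0],[43,18],[45,20],[48,18],[49,0]]
[[3,4],[4,7],[9,0],[37,8],[43,18],[45,20],[48,18],[49,0]]
[[3,4],[4,7],[9,0],[33,4],[36,0],[37,8],[43,18],[45,20],[48,18],[49,0]]
[[3,4],[4,7],[9,0],[33,4],[35,8],[43,18],[45,20],[48,18],[49,0]]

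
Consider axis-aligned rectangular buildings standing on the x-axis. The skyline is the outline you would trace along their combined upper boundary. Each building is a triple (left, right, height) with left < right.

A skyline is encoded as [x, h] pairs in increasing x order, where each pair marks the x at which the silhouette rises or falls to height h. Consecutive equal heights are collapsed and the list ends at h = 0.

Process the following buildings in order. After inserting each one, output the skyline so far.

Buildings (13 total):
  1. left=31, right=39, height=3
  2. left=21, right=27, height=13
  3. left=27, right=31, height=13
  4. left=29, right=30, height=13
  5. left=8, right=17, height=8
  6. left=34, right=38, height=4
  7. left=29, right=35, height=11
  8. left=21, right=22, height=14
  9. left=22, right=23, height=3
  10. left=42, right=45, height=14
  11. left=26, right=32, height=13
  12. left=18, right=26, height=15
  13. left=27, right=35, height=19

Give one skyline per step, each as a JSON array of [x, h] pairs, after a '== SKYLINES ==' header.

== SKYLINES ==
[[31,3],[39,0]]
[[21,13],[27,0],[31,3],[39,0]]
[[21,13],[31,3],[39,0]]
[[21,13],[31,3],[39,0]]
[[8,8],[17,0],[21,13],[31,3],[39,0]]
[[8,8],[17,0],[21,13],[31,3],[34,4],[38,3],[39,0]]
[[8,8],[17,0],[21,13],[31,11],[35,4],[38,3],[39,0]]
[[8,8],[17,0],[21,14],[22,13],[31,11],[35,4],[38,3],[39,0]]
[[8,8],[17,0],[21,14],[22,13],[31,11],[35,4],[38,3],[39,0]]
[[8,8],[17,0],[21,14],[22,13],[31,11],[35,4],[38,3],[39,0],[42,14],[45,0]]
[[8,8],[17,0],[21,14],[22,13],[32,11],[35,4],[38,3],[39,0],[42,14],[45,0]]
[[8,8],[17,0],[18,15],[26,13],[32,11],[35,4],[38,3],[39,0],[42,14],[45,0]]
[[8,8],[17,0],[18,15],[26,13],[27,19],[35,4],[38,3],[39,0],[42,14],[45,0]]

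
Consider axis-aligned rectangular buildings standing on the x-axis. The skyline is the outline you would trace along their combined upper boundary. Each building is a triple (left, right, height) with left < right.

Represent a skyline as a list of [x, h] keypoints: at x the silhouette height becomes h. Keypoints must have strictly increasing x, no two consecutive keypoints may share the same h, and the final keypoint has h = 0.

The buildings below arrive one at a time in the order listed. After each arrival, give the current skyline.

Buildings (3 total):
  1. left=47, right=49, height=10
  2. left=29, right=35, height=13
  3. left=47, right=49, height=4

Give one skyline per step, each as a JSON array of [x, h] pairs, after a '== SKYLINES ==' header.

== SKYLINES ==
[[47,10],[49,0]]
[[29,13],[35,0],[47,10],[49,0]]
[[29,13],[35,0],[47,10],[49,0]]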